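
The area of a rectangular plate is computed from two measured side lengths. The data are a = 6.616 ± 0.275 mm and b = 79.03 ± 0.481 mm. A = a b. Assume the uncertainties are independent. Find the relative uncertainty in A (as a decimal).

Products/powers → add relative errors in quadrature, weighted by exponent:
  (1·δa/a)² = (1×0.0416)² = 0.00173;  (1·δb/b)² = (1×0.00609)² = 3.7e-05
δA/A = √(0.00176) = 0.0420

0.0420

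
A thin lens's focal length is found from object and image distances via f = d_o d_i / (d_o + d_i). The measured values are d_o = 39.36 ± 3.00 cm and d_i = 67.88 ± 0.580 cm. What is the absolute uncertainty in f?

1.20 cm

∂f/∂d_o = (d_i/(d_o+d_i))² = 0.401;  ∂f/∂d_i = (d_o/(d_o+d_i))² = 0.135
δf = √((∂f/∂d_o · δd_o)² + (∂f/∂d_i · δd_i)²) = √(1.44 + 0.00610) = 1.20 cm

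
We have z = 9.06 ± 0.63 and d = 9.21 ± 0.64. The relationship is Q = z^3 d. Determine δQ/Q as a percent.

For a monomial Q ∝ z^3, d, fractional errors add in quadrature:
  (3·δz/z)² = (3×0.0695)² = 0.0435;  (1·δd/d)² = (1×0.0695)² = 0.00483
δQ/Q = √(0.0483) = 0.220

22.0%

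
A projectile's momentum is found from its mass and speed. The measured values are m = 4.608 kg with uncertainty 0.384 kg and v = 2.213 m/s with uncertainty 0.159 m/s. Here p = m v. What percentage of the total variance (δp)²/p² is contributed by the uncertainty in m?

57.4%

(δp/p)² = (1·δm/m)² + (1·δv/v)²
  m term: (1×0.0833)² = 0.00694
  v term: (1×0.0718)² = 0.00516
Total = 0.0121. Share from m = 0.00694/0.0121 = 0.574.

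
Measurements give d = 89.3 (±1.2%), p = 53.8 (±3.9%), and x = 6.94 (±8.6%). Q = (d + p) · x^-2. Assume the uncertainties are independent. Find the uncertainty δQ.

0.513

Let u = d + p = 143. δu = √(δd² + δp²) = √(1.15 + 4.40) = 2.36, so δu/u = 0.0165.
Q is then a monomial in u, x:
δQ/Q = √((δu/u)² + (-2·δx/x)²) = √(0.000271 + 0.0296) = 0.173
Q = 2.97, so δQ = 0.173 × 2.97 = 0.513.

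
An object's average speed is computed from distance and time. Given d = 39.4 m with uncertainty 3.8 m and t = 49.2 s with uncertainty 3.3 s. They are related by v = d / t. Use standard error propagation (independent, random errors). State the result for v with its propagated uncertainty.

Relative error in a monomial: (δv/v)² = Σ (nᵢ · δxᵢ/xᵢ)².
  (1·δd/d)² = (1×0.0964)² = 0.00930;  (-1·δt/t)² = (-1×0.0671)² = 0.00450
δv/v = √(0.0138) = 0.117
v = 0.801 m/s, so δv = 0.117 × 0.801 = 0.0941 m/s.

0.801 ± 0.0941 m/s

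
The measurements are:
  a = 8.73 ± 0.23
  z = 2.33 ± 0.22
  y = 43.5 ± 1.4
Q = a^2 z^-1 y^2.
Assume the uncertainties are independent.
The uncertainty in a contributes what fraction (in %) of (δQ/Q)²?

(δQ/Q)² = (2·δa/a)² + (-1·δz/z)² + (2·δy/y)²
  a term: (2×0.0263)² = 0.00278
  z term: (-1×0.0944)² = 0.00892
  y term: (2×0.0322)² = 0.00414
Total = 0.0158. Share from a = 0.00278/0.0158 = 0.175.

17.5%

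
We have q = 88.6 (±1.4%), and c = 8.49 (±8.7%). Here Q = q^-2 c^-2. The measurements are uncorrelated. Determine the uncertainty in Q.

For a monomial Q ∝ q^-2, c^-2, fractional errors add in quadrature:
  (-2·δq/q)² = (-2×0.0140)² = 0.000784;  (-2·δc/c)² = (-2×0.0870)² = 0.0303
δQ/Q = √(0.0311) = 0.176
Q = 1.77e-06, so δQ = 0.176 × 1.77e-06 = 3.11e-07.

3.11e-07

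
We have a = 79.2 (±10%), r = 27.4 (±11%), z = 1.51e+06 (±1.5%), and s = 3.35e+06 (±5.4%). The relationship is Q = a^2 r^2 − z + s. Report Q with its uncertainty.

(6.55 ± 1.41) × 10^6

Let p = a^2·r^2 = 4.71e+06. δp/p = √((2·δa/a)² + (2·δr/r)²) = √(0.0400 + 0.0484) = 0.297, so δp = 1.4e+06.
Q = p − z + s: δQ = √(δp² + δz² + δs²) = √(1.96e+12 + 5.13e+08 + 3.27e+10) = 1.41e+06
Q = 6.55e+06.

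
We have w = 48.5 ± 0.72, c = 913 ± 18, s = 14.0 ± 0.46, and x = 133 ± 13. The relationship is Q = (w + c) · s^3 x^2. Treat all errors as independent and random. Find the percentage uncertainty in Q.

Let u = w + c = 962. δu = √(δw² + δc²) = √(0.518 + 324) = 18.0, so δu/u = 0.0187.
Q is then a monomial in u, s, x:
δQ/Q = √((δu/u)² + (3·δs/s)² + (2·δx/x)²) = √(0.000351 + 0.00972 + 0.0382) = 0.220

22.0%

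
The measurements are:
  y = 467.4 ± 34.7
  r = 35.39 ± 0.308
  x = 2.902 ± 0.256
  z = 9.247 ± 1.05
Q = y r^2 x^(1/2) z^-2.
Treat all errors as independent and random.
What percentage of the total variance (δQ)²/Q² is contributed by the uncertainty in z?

(δQ/Q)² = (1·δy/y)² + (2·δr/r)² + (½·δx/x)² + (-2·δz/z)²
  y term: (1×0.0742)² = 0.00551
  r term: (2×0.00870)² = 0.000303
  x term: (0.5×0.0882)² = 0.00195
  z term: (-2×0.114)² = 0.0516
Total = 0.0593. Share from z = 0.0516/0.0593 = 0.869.

86.9%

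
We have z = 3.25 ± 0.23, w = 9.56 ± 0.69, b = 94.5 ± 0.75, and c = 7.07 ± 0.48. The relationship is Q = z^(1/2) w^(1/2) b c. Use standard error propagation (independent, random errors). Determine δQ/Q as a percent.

8.50%

Each factor contributes (exponent × relative error)² to (δQ/Q)²:
  (½·δz/z)² = (0.5×0.0708)² = 0.00125;  (½·δw/w)² = (0.5×0.0722)² = 0.00130;  (1·δb/b)² = (1×0.00794)² = 6.3e-05;  (1·δc/c)² = (1×0.0679)² = 0.00461
δQ/Q = √(0.00723) = 0.0850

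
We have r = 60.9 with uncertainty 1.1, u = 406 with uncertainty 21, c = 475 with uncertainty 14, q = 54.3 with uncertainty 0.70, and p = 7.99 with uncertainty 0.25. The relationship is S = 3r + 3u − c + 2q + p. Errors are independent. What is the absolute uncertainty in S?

Sums and differences: (δS)² = Σ (cᵢ δxᵢ)².
  (3·δr)² = 10.9;  (3·δu)² = 3970;  (δc)² = 196;  (2·δq)² = 1.96;  (δp)² = 0.0625
δS = √(4180) = 64.6

64.6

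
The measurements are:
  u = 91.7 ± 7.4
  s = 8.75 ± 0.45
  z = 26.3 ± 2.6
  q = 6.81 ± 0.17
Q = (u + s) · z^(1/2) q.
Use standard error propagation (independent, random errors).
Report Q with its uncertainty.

Let w = u + s = 100. δw = √(δu² + δs²) = √(54.8 + 0.203) = 7.41, so δw/w = 0.0738.
Q is then a monomial in w, z, q:
δQ/Q = √((δw/w)² + (½·δz/z)² + (1·δq/q)²) = √(0.00545 + 0.00244 + 0.000623) = 0.0923
Q = 3510, so δQ = 0.0923 × 3510 = 324.

3510 ± 324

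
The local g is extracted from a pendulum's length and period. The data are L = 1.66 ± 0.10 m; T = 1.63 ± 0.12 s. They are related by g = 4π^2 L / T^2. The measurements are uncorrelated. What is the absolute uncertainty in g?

3.92 m/s^2

Products/powers → add relative errors in quadrature, weighted by exponent:
  (1·δL/L)² = (1×0.0602)² = 0.00363;  (-2·δT/T)² = (-2×0.0736)² = 0.0217
δg/g = √(0.0253) = 0.159
g = 24.7 m/s^2, so δg = 0.159 × 24.7 = 3.92 m/s^2.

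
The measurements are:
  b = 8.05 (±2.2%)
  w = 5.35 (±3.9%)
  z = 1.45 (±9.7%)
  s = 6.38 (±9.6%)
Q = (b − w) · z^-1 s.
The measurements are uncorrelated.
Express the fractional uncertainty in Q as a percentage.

17.0%

Let u = b − w = 2.70. δu = √(δb² + δw²) = √(0.0314 + 0.0435) = 0.274, so δu/u = 0.101.
Q is then a monomial in u, z, s:
δQ/Q = √((δu/u)² + (-1·δz/z)² + (1·δs/s)²) = √(0.0103 + 0.00941 + 0.00922) = 0.170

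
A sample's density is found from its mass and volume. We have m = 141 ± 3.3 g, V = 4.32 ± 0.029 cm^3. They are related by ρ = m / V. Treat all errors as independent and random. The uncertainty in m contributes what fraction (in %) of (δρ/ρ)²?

(δρ/ρ)² = (1·δm/m)² + (-1·δV/V)²
  m term: (1×0.0234)² = 0.000548
  V term: (-1×0.00671)² = 4.51e-05
Total = 0.000593. Share from m = 0.000548/0.000593 = 0.924.

92.4%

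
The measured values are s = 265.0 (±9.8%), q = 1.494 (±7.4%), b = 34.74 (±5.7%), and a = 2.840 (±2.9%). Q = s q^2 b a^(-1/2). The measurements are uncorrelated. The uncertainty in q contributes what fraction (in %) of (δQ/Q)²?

(δQ/Q)² = (1·δs/s)² + (2·δq/q)² + (1·δb/b)² + (−½·δa/a)²
  s term: (1×0.0980)² = 0.00960
  q term: (2×0.0740)² = 0.0219
  b term: (1×0.0570)² = 0.00325
  a term: (-0.5×0.0290)² = 0.000210
Total = 0.0350. Share from q = 0.0219/0.0350 = 0.626.

62.6%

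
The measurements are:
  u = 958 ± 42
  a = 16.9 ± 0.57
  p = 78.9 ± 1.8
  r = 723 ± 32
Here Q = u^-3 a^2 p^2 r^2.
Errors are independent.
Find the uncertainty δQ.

188

Products/powers → add relative errors in quadrature, weighted by exponent:
  (-3·δu/u)² = (-3×0.0438)² = 0.0173;  (2·δa/a)² = (2×0.0337)² = 0.00455;  (2·δp/p)² = (2×0.0228)² = 0.00208;  (2·δr/r)² = (2×0.0443)² = 0.00784
δQ/Q = √(0.0318) = 0.178
Q = 1060, so δQ = 0.178 × 1060 = 188.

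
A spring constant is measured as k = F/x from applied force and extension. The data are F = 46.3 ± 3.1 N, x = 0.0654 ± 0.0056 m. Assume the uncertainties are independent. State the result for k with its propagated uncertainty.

708 ± 77.0 N/m

Since k is a product/quotient, work with relative uncertainties:
  (1·δF/F)² = (1×0.0670)² = 0.00448;  (-1·δx/x)² = (-1×0.0856)² = 0.00733
δk/k = √(0.0118) = 0.109
k = 708 N/m, so δk = 0.109 × 708 = 77.0 N/m.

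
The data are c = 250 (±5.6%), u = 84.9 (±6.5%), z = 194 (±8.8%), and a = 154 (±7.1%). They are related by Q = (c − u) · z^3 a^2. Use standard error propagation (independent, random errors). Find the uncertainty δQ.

Let w = c − u = 165. δw = √(δc² + δu²) = √(196 + 30.5) = 15.0, so δw/w = 0.0911.
Q is then a monomial in w, z, a:
δQ/Q = √((δw/w)² + (3·δz/z)² + (2·δa/a)²) = √(0.00831 + 0.0697 + 0.0202) = 0.313
Q = 2.86e+13, so δQ = 0.313 × 2.86e+13 = 8.96e+12.

8.96e+12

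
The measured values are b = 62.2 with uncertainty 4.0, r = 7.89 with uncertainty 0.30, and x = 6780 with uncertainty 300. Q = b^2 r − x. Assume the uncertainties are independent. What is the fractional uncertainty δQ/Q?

Let p = b^2·r = 30500. δp/p = √((2·δb/b)² + (1·δr/r)²) = √(0.0165 + 0.00145) = 0.134, so δp = 4090.
Q = p − x: δQ = √(δp² + δx²) = √(1.68e+07 + 90000) = 4110
Q = 23700, so δQ/Q = 4110/23700 = 0.173.

0.173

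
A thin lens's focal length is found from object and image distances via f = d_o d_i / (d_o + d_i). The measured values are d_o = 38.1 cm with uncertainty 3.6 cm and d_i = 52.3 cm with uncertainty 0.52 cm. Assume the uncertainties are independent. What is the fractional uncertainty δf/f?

0.0548

∂f/∂d_o = (d_i/(d_o+d_i))² = 0.335;  ∂f/∂d_i = (d_o/(d_o+d_i))² = 0.178
δf = √((∂f/∂d_o · δd_o)² + (∂f/∂d_i · δd_i)²) = √(1.45 + 0.00853) = 1.21 cm
f = 22.0 cm, so δf/f = 1.21/22.0 = 0.0548.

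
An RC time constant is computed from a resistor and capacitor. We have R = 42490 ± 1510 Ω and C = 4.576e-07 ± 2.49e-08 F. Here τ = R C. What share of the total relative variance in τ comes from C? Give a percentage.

(δτ/τ)² = (1·δR/R)² + (1·δC/C)²
  R term: (1×0.0355)² = 0.00126
  C term: (1×0.0544)² = 0.00296
Total = 0.00422. Share from C = 0.00296/0.00422 = 0.701.

70.1%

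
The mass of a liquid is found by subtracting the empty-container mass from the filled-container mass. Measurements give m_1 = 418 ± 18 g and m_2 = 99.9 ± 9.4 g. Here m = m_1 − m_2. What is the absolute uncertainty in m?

20.3 g

Absolute uncertainties add in quadrature for a linear combination:
  (δm_1)² = 324;  (δm_2)² = 88.4
δm = √(412) = 20.3 g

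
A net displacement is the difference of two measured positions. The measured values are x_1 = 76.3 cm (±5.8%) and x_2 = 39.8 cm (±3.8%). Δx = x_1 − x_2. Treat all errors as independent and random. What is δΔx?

4.68 cm

For a sum/difference, combine absolute errors in quadrature:
  (δx_1)² = 19.6;  (δx_2)² = 2.29
δΔx = √(21.9) = 4.68 cm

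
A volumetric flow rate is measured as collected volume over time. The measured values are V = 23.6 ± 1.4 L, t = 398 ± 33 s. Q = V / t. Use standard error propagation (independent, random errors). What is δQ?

0.00605 L/s

Products/powers → add relative errors in quadrature, weighted by exponent:
  (1·δV/V)² = (1×0.0593)² = 0.00352;  (-1·δt/t)² = (-1×0.0829)² = 0.00687
δQ/Q = √(0.0104) = 0.102
Q = 0.0593 L/s, so δQ = 0.102 × 0.0593 = 0.00605 L/s.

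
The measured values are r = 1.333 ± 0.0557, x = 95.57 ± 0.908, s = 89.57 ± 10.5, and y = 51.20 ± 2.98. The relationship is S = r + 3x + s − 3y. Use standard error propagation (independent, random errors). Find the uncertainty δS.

Each term contributes (cᵢ δxᵢ)² to (δS)²:
  (δr)² = 0.00310;  (3·δx)² = 7.42;  (δs)² = 110;  (3·δy)² = 79.9
δS = √(198) = 14.1

14.1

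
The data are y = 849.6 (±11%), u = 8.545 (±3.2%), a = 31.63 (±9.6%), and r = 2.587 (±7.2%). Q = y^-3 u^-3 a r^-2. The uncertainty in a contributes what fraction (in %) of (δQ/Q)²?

(δQ/Q)² = (-3·δy/y)² + (-3·δu/u)² + (1·δa/a)² + (-2·δr/r)²
  y term: (-3×0.110)² = 0.109
  u term: (-3×0.0320)² = 0.00922
  a term: (1×0.0960)² = 0.00922
  r term: (-2×0.0720)² = 0.0207
Total = 0.148. Share from a = 0.00922/0.148 = 0.0622.

6.22%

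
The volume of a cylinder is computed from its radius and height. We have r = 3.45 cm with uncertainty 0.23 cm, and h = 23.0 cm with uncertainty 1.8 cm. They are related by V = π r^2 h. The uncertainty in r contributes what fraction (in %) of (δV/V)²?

(δV/V)² = (2·δr/r)² + (1·δh/h)²
  r term: (2×0.0667)² = 0.0178
  h term: (1×0.0783)² = 0.00612
Total = 0.0239. Share from r = 0.0178/0.0239 = 0.744.

74.4%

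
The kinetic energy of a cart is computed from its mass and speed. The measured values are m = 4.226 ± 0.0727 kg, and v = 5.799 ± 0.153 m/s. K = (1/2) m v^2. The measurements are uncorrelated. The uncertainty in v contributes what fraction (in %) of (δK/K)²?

(δK/K)² = (1·δm/m)² + (2·δv/v)²
  m term: (1×0.0172)² = 0.000296
  v term: (2×0.0264)² = 0.00278
Total = 0.00308. Share from v = 0.00278/0.00308 = 0.904.

90.4%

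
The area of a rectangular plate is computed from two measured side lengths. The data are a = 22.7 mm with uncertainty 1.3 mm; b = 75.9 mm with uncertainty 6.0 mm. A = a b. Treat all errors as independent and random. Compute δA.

168 mm^2

Each factor contributes (exponent × relative error)² to (δA/A)²:
  (1·δa/a)² = (1×0.0573)² = 0.00328;  (1·δb/b)² = (1×0.0791)² = 0.00625
δA/A = √(0.00953) = 0.0976
A = 1720 mm^2, so δA = 0.0976 × 1720 = 168 mm^2.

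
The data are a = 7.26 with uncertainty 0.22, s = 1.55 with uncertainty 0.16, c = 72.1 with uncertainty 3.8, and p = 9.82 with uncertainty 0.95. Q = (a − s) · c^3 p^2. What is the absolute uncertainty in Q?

Let u = a − s = 5.71. δu = √(δa² + δs²) = √(0.0484 + 0.0256) = 0.272, so δu/u = 0.0476.
Q is then a monomial in u, c, p:
δQ/Q = √((δu/u)² + (3·δc/c)² + (2·δp/p)²) = √(0.00227 + 0.0250 + 0.0374) = 0.254
Q = 2.06e+08, so δQ = 0.254 × 2.06e+08 = 5.25e+07.

5.25e+07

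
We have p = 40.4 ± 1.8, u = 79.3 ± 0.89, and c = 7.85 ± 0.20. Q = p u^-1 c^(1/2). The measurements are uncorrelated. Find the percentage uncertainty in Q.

4.77%

Products/powers → add relative errors in quadrature, weighted by exponent:
  (1·δp/p)² = (1×0.0446)² = 0.00199;  (-1·δu/u)² = (-1×0.0112)² = 0.000126;  (½·δc/c)² = (0.5×0.0255)² = 0.000162
δQ/Q = √(0.00227) = 0.0477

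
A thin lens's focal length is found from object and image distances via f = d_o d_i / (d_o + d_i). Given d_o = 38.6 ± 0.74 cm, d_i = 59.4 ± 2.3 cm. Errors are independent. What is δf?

∂f/∂d_o = (d_i/(d_o+d_i))² = 0.367;  ∂f/∂d_i = (d_o/(d_o+d_i))² = 0.155
δf = √((∂f/∂d_o · δd_o)² + (∂f/∂d_i · δd_i)²) = √(0.0739 + 0.127) = 0.449 cm

0.449 cm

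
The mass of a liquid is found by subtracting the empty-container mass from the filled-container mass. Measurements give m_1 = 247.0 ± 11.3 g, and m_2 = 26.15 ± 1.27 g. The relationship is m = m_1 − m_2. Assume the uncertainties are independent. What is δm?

For a sum/difference, combine absolute errors in quadrature:
  (δm_1)² = 128;  (δm_2)² = 1.61
δm = √(129) = 11.4 g

11.4 g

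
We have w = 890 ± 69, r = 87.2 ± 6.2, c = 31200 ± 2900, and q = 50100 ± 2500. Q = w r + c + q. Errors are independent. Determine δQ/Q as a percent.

Let p = w·r = 77600. δp/p = √((1·δw/w)² + (1·δr/r)²) = √(0.00601 + 0.00506) = 0.105, so δp = 8160.
Q = p + c + q: δQ = √(δp² + δc² + δq²) = √(6.67e+07 + 8.41e+06 + 6.25e+06) = 9020
Q = 1.59e+05, so δQ/Q = 9020/1.59e+05 = 0.0567.

5.67%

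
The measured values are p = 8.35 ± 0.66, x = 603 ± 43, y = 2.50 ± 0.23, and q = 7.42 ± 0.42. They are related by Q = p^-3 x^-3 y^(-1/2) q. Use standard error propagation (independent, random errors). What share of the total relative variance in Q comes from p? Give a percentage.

(δQ/Q)² = (-3·δp/p)² + (-3·δx/x)² + (−½·δy/y)² + (1·δq/q)²
  p term: (-3×0.0790)² = 0.0562
  x term: (-3×0.0713)² = 0.0458
  y term: (-0.5×0.0920)² = 0.00212
  q term: (1×0.0566)² = 0.00320
Total = 0.107. Share from p = 0.0562/0.107 = 0.524.

52.4%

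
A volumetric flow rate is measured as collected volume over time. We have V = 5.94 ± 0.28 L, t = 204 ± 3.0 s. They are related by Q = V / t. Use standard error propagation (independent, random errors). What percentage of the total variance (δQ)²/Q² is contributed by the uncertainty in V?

91.1%

(δQ/Q)² = (1·δV/V)² + (-1·δt/t)²
  V term: (1×0.0471)² = 0.00222
  t term: (-1×0.0147)² = 0.000216
Total = 0.00244. Share from V = 0.00222/0.00244 = 0.911.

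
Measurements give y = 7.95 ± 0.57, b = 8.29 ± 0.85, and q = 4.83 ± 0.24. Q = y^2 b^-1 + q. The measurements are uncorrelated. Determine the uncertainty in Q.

Let p = y^2·b^-1 = 7.62. δp/p = √((2·δy/y)² + (-1·δb/b)²) = √(0.0206 + 0.0105) = 0.176, so δp = 1.34.
Q = p + q: δQ = √(δp² + δq²) = √(1.81 + 0.0576) = 1.37

1.37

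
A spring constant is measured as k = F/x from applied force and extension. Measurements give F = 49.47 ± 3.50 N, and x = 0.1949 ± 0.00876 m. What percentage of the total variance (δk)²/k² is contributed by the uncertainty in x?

(δk/k)² = (1·δF/F)² + (-1·δx/x)²
  F term: (1×0.0707)² = 0.00501
  x term: (-1×0.0449)² = 0.00202
Total = 0.00703. Share from x = 0.00202/0.00703 = 0.288.

28.8%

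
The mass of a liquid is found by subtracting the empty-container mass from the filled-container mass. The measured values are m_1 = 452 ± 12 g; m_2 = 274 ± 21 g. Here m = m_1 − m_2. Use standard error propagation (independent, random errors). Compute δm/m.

0.136

Sums and differences: (δm)² = Σ (cᵢ δxᵢ)².
  (δm_1)² = 144;  (δm_2)² = 441
δm = √(585) = 24.2 g
m = 178 g, so δm/m = 24.2/178 = 0.136.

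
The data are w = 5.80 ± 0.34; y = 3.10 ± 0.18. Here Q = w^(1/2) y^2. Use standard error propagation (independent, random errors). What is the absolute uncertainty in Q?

2.77

Each factor contributes (exponent × relative error)² to (δQ/Q)²:
  (½·δw/w)² = (0.5×0.0586)² = 0.000859;  (2·δy/y)² = (2×0.0581)² = 0.0135
δQ/Q = √(0.0143) = 0.120
Q = 23.1, so δQ = 0.120 × 23.1 = 2.77.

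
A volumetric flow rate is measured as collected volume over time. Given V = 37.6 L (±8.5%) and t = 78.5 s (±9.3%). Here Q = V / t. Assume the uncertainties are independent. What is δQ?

0.0603 L/s

Each factor contributes (exponent × relative error)² to (δQ/Q)²:
  (1·δV/V)² = (1×0.0850)² = 0.00723;  (-1·δt/t)² = (-1×0.0930)² = 0.00865
δQ/Q = √(0.0159) = 0.126
Q = 0.479 L/s, so δQ = 0.126 × 0.479 = 0.0603 L/s.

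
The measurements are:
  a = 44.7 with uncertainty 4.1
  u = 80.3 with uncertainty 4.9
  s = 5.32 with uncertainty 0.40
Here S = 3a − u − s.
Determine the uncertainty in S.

Each term contributes (cᵢ δxᵢ)² to (δS)²:
  (3·δa)² = 151;  (δu)² = 24.0;  (δs)² = 0.160
δS = √(175) = 13.2

13.2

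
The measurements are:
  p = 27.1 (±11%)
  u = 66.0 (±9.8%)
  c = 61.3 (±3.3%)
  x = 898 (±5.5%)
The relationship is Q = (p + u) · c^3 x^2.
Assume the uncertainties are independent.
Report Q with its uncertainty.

Let w = p + u = 93.1. δw = √(δp² + δu²) = √(8.89 + 41.8) = 7.12, so δw/w = 0.0765.
Q is then a monomial in w, c, x:
δQ/Q = √((δw/w)² + (3·δc/c)² + (2·δx/x)²) = √(0.00585 + 0.00980 + 0.0121) = 0.167
Q = 1.73e+13, so δQ = 0.167 × 1.73e+13 = 2.88e+12.

(1.73 ± 0.288) × 10^13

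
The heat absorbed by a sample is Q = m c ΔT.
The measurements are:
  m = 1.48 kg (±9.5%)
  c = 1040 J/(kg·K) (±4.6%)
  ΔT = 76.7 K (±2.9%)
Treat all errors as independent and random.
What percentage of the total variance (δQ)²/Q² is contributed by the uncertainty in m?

75.3%

(δQ/Q)² = (1·δm/m)² + (1·δc/c)² + (1·δΔT/ΔT)²
  m term: (1×0.0950)² = 0.00903
  c term: (1×0.0460)² = 0.00212
  ΔT term: (1×0.0290)² = 0.000841
Total = 0.0120. Share from m = 0.00903/0.0120 = 0.753.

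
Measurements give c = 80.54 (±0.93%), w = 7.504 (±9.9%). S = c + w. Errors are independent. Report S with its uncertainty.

88.04 ± 1.05

Sums and differences: (δS)² = Σ (cᵢ δxᵢ)².
  (δc)² = 0.561;  (δw)² = 0.552
δS = √(1.11) = 1.05
S = 88.04.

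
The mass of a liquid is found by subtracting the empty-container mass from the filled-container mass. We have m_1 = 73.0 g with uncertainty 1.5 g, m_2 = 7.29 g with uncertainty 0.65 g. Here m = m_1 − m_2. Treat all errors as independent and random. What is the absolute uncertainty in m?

Each term contributes (cᵢ δxᵢ)² to (δm)²:
  (δm_1)² = 2.25;  (δm_2)² = 0.423
δm = √(2.67) = 1.63 g

1.63 g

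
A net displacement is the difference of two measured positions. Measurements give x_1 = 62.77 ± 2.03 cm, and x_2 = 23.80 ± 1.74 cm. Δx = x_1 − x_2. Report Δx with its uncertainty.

38.97 ± 2.67 cm

Δx is a linear combination, so absolute uncertainties add in quadrature:
  (δx_1)² = 4.12;  (δx_2)² = 3.03
δΔx = √(7.15) = 2.67 cm
Δx = 38.97 cm.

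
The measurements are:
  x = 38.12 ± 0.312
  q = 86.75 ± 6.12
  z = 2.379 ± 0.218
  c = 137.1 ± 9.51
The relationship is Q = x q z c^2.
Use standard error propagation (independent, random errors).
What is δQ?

2.67e+07

Products/powers → add relative errors in quadrature, weighted by exponent:
  (1·δx/x)² = (1×0.00818)² = 6.7e-05;  (1·δq/q)² = (1×0.0705)² = 0.00498;  (1·δz/z)² = (1×0.0916)² = 0.00840;  (2·δc/c)² = (2×0.0694)² = 0.0192
δQ/Q = √(0.0327) = 0.181
Q = 1.479e+08, so δQ = 0.181 × 1.479e+08 = 2.67e+07.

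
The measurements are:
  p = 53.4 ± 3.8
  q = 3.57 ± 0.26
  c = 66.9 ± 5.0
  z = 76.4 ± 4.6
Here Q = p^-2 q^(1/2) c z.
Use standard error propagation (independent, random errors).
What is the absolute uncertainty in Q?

0.594

Since Q is a product/quotient, work with relative uncertainties:
  (-2·δp/p)² = (-2×0.0712)² = 0.0203;  (½·δq/q)² = (0.5×0.0728)² = 0.00133;  (1·δc/c)² = (1×0.0747)² = 0.00559;  (1·δz/z)² = (1×0.0602)² = 0.00363
δQ/Q = √(0.0308) = 0.175
Q = 3.39, so δQ = 0.175 × 3.39 = 0.594.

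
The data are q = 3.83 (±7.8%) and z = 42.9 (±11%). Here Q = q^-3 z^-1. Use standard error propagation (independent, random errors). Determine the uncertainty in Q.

For a monomial Q ∝ q^-3, z^-1, fractional errors add in quadrature:
  (-3·δq/q)² = (-3×0.0780)² = 0.0548;  (-1·δz/z)² = (-1×0.110)² = 0.0121
δQ/Q = √(0.0669) = 0.259
Q = 0.000415, so δQ = 0.259 × 0.000415 = 0.000107.

0.000107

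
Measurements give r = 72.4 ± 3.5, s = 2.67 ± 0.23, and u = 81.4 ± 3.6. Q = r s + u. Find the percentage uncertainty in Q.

Let p = r·s = 193. δp/p = √((1·δr/r)² + (1·δs/s)²) = √(0.00234 + 0.00742) = 0.0988, so δp = 19.1.
Q = p + u: δQ = √(δp² + δu²) = √(365 + 13.0) = 19.4
Q = 275, so δQ/Q = 19.4/275 = 0.0707.

7.07%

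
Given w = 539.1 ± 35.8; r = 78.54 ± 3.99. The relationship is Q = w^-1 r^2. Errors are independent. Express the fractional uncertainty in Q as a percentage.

12.1%

Relative error in a monomial: (δQ/Q)² = Σ (nᵢ · δxᵢ/xᵢ)².
  (-1·δw/w)² = (-1×0.0664)² = 0.00441;  (2·δr/r)² = (2×0.0508)² = 0.0103
δQ/Q = √(0.0147) = 0.121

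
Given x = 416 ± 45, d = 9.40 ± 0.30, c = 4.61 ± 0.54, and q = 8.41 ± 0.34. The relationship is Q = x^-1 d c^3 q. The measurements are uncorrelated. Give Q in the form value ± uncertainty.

Each factor contributes (exponent × relative error)² to (δQ/Q)²:
  (-1·δx/x)² = (-1×0.108)² = 0.0117;  (1·δd/d)² = (1×0.0319)² = 0.00102;  (3·δc/c)² = (3×0.117)² = 0.123;  (1·δq/q)² = (1×0.0404)² = 0.00163
δQ/Q = √(0.138) = 0.371
Q = 18.6, so δQ = 0.371 × 18.6 = 6.91.

18.6 ± 6.91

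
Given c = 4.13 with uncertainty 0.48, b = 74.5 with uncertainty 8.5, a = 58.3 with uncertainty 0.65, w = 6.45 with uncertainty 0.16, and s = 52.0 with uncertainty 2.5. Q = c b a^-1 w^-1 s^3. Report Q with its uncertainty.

Relative error in a monomial: (δQ/Q)² = Σ (nᵢ · δxᵢ/xᵢ)².
  (1·δc/c)² = (1×0.116)² = 0.0135;  (1·δb/b)² = (1×0.114)² = 0.0130;  (-1·δa/a)² = (-1×0.0111)² = 0.000124;  (-1·δw/w)² = (-1×0.0248)² = 0.000615;  (3·δs/s)² = (3×0.0481)² = 0.0208
δQ/Q = √(0.0481) = 0.219
Q = 1.15e+05, so δQ = 0.219 × 1.15e+05 = 25200.

(1.15 ± 0.252) × 10^5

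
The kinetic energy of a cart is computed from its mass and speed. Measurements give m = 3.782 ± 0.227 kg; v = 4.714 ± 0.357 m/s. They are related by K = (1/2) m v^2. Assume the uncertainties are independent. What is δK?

6.85 J

Relative error in a monomial: (δK/K)² = Σ (nᵢ · δxᵢ/xᵢ)².
  (1·δm/m)² = (1×0.0600)² = 0.00360;  (2·δv/v)² = (2×0.0757)² = 0.0229
δK/K = √(0.0265) = 0.163
K = 42.02 J, so δK = 0.163 × 42.02 = 6.85 J.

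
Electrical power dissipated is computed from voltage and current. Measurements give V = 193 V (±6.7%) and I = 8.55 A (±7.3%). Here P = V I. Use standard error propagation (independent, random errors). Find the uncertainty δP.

Each factor contributes (exponent × relative error)² to (δP/P)²:
  (1·δV/V)² = (1×0.0670)² = 0.00449;  (1·δI/I)² = (1×0.0730)² = 0.00533
δP/P = √(0.00982) = 0.0991
P = 1650 W, so δP = 0.0991 × 1650 = 164 W.

164 W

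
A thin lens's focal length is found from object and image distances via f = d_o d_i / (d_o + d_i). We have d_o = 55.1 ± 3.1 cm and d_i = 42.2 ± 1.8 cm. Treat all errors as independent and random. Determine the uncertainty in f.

∂f/∂d_o = (d_i/(d_o+d_i))² = 0.188;  ∂f/∂d_i = (d_o/(d_o+d_i))² = 0.321
δf = √((∂f/∂d_o · δd_o)² + (∂f/∂d_i · δd_i)²) = √(0.340 + 0.333) = 0.821 cm

0.821 cm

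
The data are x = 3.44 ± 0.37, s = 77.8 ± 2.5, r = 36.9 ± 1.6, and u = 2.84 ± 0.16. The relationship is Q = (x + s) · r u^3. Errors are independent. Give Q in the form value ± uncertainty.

68700 ± 12200

Let w = x + s = 81.2. δw = √(δx² + δs²) = √(0.137 + 6.25) = 2.53, so δw/w = 0.0311.
Q is then a monomial in w, r, u:
δQ/Q = √((δw/w)² + (1·δr/r)² + (3·δu/u)²) = √(0.000968 + 0.00188 + 0.0286) = 0.177
Q = 68700, so δQ = 0.177 × 68700 = 12200.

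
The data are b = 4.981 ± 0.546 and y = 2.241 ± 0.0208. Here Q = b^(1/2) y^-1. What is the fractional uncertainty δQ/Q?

0.0556

Since Q is a product/quotient, work with relative uncertainties:
  (½·δb/b)² = (0.5×0.110)² = 0.00300;  (-1·δy/y)² = (-1×0.00928)² = 8.61e-05
δQ/Q = √(0.00309) = 0.0556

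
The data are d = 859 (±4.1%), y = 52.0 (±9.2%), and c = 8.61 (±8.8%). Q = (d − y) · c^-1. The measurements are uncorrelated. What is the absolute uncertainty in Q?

Let u = d − y = 807. δu = √(δd² + δy²) = √(1240 + 22.9) = 35.5, so δu/u = 0.0440.
Q is then a monomial in u, c:
δQ/Q = √((δu/u)² + (-1·δc/c)²) = √(0.00194 + 0.00774) = 0.0984
Q = 93.7, so δQ = 0.0984 × 93.7 = 9.22.

9.22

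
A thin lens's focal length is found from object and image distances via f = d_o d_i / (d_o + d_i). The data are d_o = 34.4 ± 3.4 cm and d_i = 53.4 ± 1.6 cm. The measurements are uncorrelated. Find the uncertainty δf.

∂f/∂d_o = (d_i/(d_o+d_i))² = 0.370;  ∂f/∂d_i = (d_o/(d_o+d_i))² = 0.154
δf = √((∂f/∂d_o · δd_o)² + (∂f/∂d_i · δd_i)²) = √(1.58 + 0.0603) = 1.28 cm

1.28 cm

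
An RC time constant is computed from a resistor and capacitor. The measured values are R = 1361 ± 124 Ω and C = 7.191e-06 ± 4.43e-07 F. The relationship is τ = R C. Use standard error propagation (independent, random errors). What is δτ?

0.00108 s

Each factor contributes (exponent × relative error)² to (δτ/τ)²:
  (1·δR/R)² = (1×0.0911)² = 0.00830;  (1·δC/C)² = (1×0.0616)² = 0.00380
δτ/τ = √(0.0121) = 0.110
τ = 0.009787 s, so δτ = 0.110 × 0.009787 = 0.00108 s.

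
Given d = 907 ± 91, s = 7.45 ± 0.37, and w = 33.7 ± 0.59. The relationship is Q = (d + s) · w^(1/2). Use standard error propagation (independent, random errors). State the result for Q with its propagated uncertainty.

Let u = d + s = 914. δu = √(δd² + δs²) = √(8280 + 0.137) = 91.0, so δu/u = 0.0995.
Q is then a monomial in u, w:
δQ/Q = √((δu/u)² + (½·δw/w)²) = √(0.00990 + 7.66e-05) = 0.0999
Q = 5310, so δQ = 0.0999 × 5310 = 530.

5310 ± 530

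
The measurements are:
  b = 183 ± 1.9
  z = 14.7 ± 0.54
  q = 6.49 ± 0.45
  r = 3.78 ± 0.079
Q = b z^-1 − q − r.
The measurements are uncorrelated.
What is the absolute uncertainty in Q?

Let p = b·z^-1 = 12.4. δp/p = √((1·δb/b)² + (-1·δz/z)²) = √(0.000108 + 0.00135) = 0.0382, so δp = 0.475.
Q = p − q − r: δQ = √(δp² + δq² + δr²) = √(0.226 + 0.203 + 0.00624) = 0.659

0.659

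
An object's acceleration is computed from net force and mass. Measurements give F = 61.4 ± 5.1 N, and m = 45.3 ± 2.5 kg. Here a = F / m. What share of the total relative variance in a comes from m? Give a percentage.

30.6%

(δa/a)² = (1·δF/F)² + (-1·δm/m)²
  F term: (1×0.0831)² = 0.00690
  m term: (-1×0.0552)² = 0.00305
Total = 0.00994. Share from m = 0.00305/0.00994 = 0.306.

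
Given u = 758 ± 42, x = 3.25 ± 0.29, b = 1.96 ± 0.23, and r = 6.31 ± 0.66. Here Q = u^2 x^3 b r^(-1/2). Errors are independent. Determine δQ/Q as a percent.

Relative error in a monomial: (δQ/Q)² = Σ (nᵢ · δxᵢ/xᵢ)².
  (2·δu/u)² = (2×0.0554)² = 0.0123;  (3·δx/x)² = (3×0.0892)² = 0.0717;  (1·δb/b)² = (1×0.117)² = 0.0138;  (−½·δr/r)² = (-0.5×0.105)² = 0.00274
δQ/Q = √(0.100) = 0.317

31.7%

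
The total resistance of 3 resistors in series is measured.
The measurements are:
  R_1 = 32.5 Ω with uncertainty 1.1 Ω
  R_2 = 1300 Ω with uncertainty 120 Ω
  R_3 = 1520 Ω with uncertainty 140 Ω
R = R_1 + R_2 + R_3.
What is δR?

R is a linear combination, so absolute uncertainties add in quadrature:
  (δR_1)² = 1.21;  (δR_2)² = 14400;  (δR_3)² = 19600
δR = √(34000) = 184 Ω

184 Ω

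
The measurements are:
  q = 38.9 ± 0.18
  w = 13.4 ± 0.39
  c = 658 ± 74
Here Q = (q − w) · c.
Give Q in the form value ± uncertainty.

16800 ± 1910

Let u = q − w = 25.5. δu = √(δq² + δw²) = √(0.0324 + 0.152) = 0.430, so δu/u = 0.0168.
Q is then a monomial in u, c:
δQ/Q = √((δu/u)² + (1·δc/c)²) = √(0.000284 + 0.0126) = 0.114
Q = 16800, so δQ = 0.114 × 16800 = 1910.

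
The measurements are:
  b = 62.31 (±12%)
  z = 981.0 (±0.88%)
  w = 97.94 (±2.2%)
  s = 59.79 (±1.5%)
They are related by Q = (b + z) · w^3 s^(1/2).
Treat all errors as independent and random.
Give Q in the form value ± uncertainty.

Let u = b + z = 1043. δu = √(δb² + δz²) = √(55.9 + 74.5) = 11.4, so δu/u = 0.0109.
Q is then a monomial in u, w, s:
δQ/Q = √((δu/u)² + (3·δw/w)² + (½·δs/s)²) = √(0.000120 + 0.00436 + 5.62e-05) = 0.0673
Q = 7.579e+09, so δQ = 0.0673 × 7.579e+09 = 5.1e+08.

(7.579 ± 0.510) × 10^9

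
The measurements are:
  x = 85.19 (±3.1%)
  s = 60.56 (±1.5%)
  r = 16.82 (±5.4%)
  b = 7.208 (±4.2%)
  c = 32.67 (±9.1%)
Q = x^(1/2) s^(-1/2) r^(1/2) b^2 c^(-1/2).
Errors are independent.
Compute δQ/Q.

Each factor contributes (exponent × relative error)² to (δQ/Q)²:
  (½·δx/x)² = (0.5×0.0310)² = 0.000240;  (−½·δs/s)² = (-0.5×0.0150)² = 5.62e-05;  (½·δr/r)² = (0.5×0.0540)² = 0.000729;  (2·δb/b)² = (2×0.0420)² = 0.00706;  (−½·δc/c)² = (-0.5×0.0910)² = 0.00207
δQ/Q = √(0.0102) = 0.101

0.101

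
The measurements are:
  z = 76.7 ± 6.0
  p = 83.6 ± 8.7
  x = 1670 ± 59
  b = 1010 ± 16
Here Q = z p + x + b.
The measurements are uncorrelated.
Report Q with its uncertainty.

9090 ± 837

Let w = z·p = 6410. δw/w = √((1·δz/z)² + (1·δp/p)²) = √(0.00612 + 0.0108) = 0.130, so δw = 835.
Q = w + x + b: δQ = √(δw² + δx² + δb²) = √(6.97e+05 + 3480 + 256) = 837
Q = 9090.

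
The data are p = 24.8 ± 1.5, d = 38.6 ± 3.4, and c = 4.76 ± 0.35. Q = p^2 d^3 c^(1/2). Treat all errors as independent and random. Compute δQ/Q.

0.293

Since Q is a product/quotient, work with relative uncertainties:
  (2·δp/p)² = (2×0.0605)² = 0.0146;  (3·δd/d)² = (3×0.0881)² = 0.0698;  (½·δc/c)² = (0.5×0.0735)² = 0.00135
δQ/Q = √(0.0858) = 0.293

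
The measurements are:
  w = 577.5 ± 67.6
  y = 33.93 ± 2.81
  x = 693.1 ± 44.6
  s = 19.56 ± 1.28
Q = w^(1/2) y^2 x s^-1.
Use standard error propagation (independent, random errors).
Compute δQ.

1.94e+05

Since Q is a product/quotient, work with relative uncertainties:
  (½·δw/w)² = (0.5×0.117)² = 0.00343;  (2·δy/y)² = (2×0.0828)² = 0.0274;  (1·δx/x)² = (1×0.0643)² = 0.00414;  (-1·δs/s)² = (-1×0.0654)² = 0.00428
δQ/Q = √(0.0393) = 0.198
Q = 980300, so δQ = 0.198 × 980300 = 1.94e+05.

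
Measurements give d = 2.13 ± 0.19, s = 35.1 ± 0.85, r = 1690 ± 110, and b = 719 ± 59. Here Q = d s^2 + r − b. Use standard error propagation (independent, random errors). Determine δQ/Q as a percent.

Let p = d·s^2 = 2620. δp/p = √((1·δd/d)² + (2·δs/s)²) = √(0.00796 + 0.00235) = 0.102, so δp = 266.
Q = p + r − b: δQ = √(δp² + δr² + δb²) = √(70900 + 12100 + 3480) = 294
Q = 3600, so δQ/Q = 294/3600 = 0.0818.

8.18%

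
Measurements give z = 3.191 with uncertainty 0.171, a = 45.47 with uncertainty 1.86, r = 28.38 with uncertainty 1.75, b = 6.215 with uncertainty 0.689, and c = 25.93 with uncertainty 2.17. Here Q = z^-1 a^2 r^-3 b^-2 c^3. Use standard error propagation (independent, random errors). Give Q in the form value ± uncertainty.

Products/powers → add relative errors in quadrature, weighted by exponent:
  (-1·δz/z)² = (-1×0.0536)² = 0.00287;  (2·δa/a)² = (2×0.0409)² = 0.00669;  (-3·δr/r)² = (-3×0.0617)² = 0.0342;  (-2·δb/b)² = (-2×0.111)² = 0.0492;  (3·δc/c)² = (3×0.0837)² = 0.0630
δQ/Q = √(0.156) = 0.395
Q = 12.79, so δQ = 0.395 × 12.79 = 5.05.

12.79 ± 5.05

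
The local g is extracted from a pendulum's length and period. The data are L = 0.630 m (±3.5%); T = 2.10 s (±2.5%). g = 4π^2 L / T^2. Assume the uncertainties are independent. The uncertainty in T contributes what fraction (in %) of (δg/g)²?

(δg/g)² = (1·δL/L)² + (-2·δT/T)²
  L term: (1×0.0350)² = 0.00123
  T term: (-2×0.0250)² = 0.00250
Total = 0.00373. Share from T = 0.00250/0.00373 = 0.671.

67.1%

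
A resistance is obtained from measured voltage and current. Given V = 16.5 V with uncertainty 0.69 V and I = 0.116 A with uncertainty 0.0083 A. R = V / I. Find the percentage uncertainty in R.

8.29%

Each factor contributes (exponent × relative error)² to (δR/R)²:
  (1·δV/V)² = (1×0.0418)² = 0.00175;  (-1·δI/I)² = (-1×0.0716)² = 0.00512
δR/R = √(0.00687) = 0.0829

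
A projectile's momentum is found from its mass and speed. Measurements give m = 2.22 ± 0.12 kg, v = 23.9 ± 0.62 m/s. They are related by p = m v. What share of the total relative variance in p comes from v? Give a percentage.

(δp/p)² = (1·δm/m)² + (1·δv/v)²
  m term: (1×0.0541)² = 0.00292
  v term: (1×0.0259)² = 0.000673
Total = 0.00359. Share from v = 0.000673/0.00359 = 0.187.

18.7%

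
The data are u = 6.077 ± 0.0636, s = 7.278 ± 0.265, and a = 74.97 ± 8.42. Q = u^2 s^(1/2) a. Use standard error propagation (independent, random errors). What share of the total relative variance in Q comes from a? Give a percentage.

(δQ/Q)² = (2·δu/u)² + (½·δs/s)² + (1·δa/a)²
  u term: (2×0.0105)² = 0.000438
  s term: (0.5×0.0364)² = 0.000331
  a term: (1×0.112)² = 0.0126
Total = 0.0134. Share from a = 0.0126/0.0134 = 0.942.

94.2%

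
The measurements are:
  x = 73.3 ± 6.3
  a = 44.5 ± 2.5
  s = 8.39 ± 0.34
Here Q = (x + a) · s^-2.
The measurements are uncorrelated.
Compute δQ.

Let u = x + a = 118. δu = √(δx² + δa²) = √(39.7 + 6.25) = 6.78, so δu/u = 0.0575.
Q is then a monomial in u, s:
δQ/Q = √((δu/u)² + (-2·δs/s)²) = √(0.00331 + 0.00657) = 0.0994
Q = 1.67, so δQ = 0.0994 × 1.67 = 0.166.

0.166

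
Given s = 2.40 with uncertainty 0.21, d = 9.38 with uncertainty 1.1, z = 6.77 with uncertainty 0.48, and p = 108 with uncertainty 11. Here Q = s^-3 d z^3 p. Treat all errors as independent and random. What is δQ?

Products/powers → add relative errors in quadrature, weighted by exponent:
  (-3·δs/s)² = (-3×0.0875)² = 0.0689;  (1·δd/d)² = (1×0.117)² = 0.0138;  (3·δz/z)² = (3×0.0709)² = 0.0452;  (1·δp/p)² = (1×0.102)² = 0.0104
δQ/Q = √(0.138) = 0.372
Q = 22700, so δQ = 0.372 × 22700 = 8460.

8460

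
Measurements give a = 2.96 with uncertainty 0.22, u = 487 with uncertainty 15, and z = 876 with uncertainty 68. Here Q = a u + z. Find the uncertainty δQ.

Let p = a·u = 1440. δp/p = √((1·δa/a)² + (1·δu/u)²) = √(0.00552 + 0.000949) = 0.0805, so δp = 116.
Q = p + z: δQ = √(δp² + δz²) = √(13500 + 4620) = 134

134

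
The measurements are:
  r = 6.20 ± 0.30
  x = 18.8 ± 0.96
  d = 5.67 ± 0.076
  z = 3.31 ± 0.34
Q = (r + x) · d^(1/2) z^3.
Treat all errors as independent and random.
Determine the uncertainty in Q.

671

Let u = r + x = 25.0. δu = √(δr² + δx²) = √(0.0900 + 0.922) = 1.01, so δu/u = 0.0402.
Q is then a monomial in u, d, z:
δQ/Q = √((δu/u)² + (½·δd/d)² + (3·δz/z)²) = √(0.00162 + 4.49e-05 + 0.0950) = 0.311
Q = 2160, so δQ = 0.311 × 2160 = 671.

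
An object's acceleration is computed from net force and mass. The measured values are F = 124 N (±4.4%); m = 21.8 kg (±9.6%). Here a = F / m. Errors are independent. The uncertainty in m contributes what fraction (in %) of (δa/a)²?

82.6%

(δa/a)² = (1·δF/F)² + (-1·δm/m)²
  F term: (1×0.0440)² = 0.00194
  m term: (-1×0.0960)² = 0.00922
Total = 0.0112. Share from m = 0.00922/0.0112 = 0.826.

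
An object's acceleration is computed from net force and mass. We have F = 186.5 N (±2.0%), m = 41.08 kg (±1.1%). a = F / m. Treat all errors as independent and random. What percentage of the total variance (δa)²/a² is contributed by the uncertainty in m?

(δa/a)² = (1·δF/F)² + (-1·δm/m)²
  F term: (1×0.0200)² = 0.000400
  m term: (-1×0.0110)² = 0.000121
Total = 0.000521. Share from m = 0.000121/0.000521 = 0.232.

23.2%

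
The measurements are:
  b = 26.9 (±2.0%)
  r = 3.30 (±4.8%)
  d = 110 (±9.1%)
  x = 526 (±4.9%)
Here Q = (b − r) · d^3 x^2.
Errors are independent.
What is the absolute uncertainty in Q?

2.53e+12

Let u = b − r = 23.6. δu = √(δb² + δr²) = √(0.289 + 0.0251) = 0.561, so δu/u = 0.0238.
Q is then a monomial in u, d, x:
δQ/Q = √((δu/u)² + (3·δd/d)² + (2·δx/x)²) = √(0.000565 + 0.0745 + 0.00960) = 0.291
Q = 8.69e+12, so δQ = 0.291 × 8.69e+12 = 2.53e+12.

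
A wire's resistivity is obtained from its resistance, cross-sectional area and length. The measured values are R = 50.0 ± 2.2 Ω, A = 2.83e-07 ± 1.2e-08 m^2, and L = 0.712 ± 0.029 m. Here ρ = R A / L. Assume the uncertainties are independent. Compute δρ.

1.46e-06 Ω·m

For a monomial ρ ∝ R, A, L^-1, fractional errors add in quadrature:
  (1·δR/R)² = (1×0.0440)² = 0.00194;  (1·δA/A)² = (1×0.0424)² = 0.00180;  (-1·δL/L)² = (-1×0.0407)² = 0.00166
δρ/ρ = √(0.00539) = 0.0734
ρ = 1.99e-05 Ω·m, so δρ = 0.0734 × 1.99e-05 = 1.46e-06 Ω·m.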